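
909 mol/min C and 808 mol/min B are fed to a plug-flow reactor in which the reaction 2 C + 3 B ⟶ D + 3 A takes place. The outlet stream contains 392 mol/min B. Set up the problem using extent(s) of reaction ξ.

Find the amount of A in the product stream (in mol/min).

416 mol/min

For B: n = n₀ − 3ξ → 392 = 808 − 3ξ, giving ξ = 138.7 mol/min.
Outlet amounts (n = n₀ + ν ξ):
  C: 909 − 2(138.7) = 631.7
  B: 808 − 3(138.7) = 392
  D: 0 + 1(138.7) = 138.7
  A: 0 + 3(138.7) = 416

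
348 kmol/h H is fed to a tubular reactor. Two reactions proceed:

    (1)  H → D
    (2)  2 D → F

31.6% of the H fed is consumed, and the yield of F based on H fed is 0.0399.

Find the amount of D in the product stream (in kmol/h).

82.2 kmol/h

Conversion of H: H consumed = 1ξ₁ = 0.316 × 348 → ξ₁ = 110 kmol/h.
Yield of F: 1ξ₂ / 348 = 0.0399 → ξ₂ = 13.89 kmol/h.
Outlet amounts (n = n₀ + Σ ν·ξ):
  H: 348 − 1(110) = 238
  D: 0 + 1(110) − 2(13.89) = 82.2
  F: 0 + 1(13.89) = 13.89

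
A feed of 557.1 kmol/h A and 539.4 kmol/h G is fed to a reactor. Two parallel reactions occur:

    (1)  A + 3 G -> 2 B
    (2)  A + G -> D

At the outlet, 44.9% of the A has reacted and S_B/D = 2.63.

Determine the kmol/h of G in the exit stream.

Conversion of A: A consumed = 0.449 × 557.1 = 250.1 kmol/h = 1ξ₁ + 1ξ₂.
Selectivity: 2ξ₁ / (1ξ₂) = 2.63 → ξ₁ = 1.315 ξ₂.
Substitute: (1·1.315 + 1) ξ₂ = 250.1 → ξ₂ = 108.1 kmol/h, ξ₁ = 142.1 kmol/h.
Outlet amounts (n = n₀ + Σ ν·ξ):
  A: 557.1 − 1(142.1) − 1(108.1) = 307
  G: 539.4 − 3(142.1) − 1(108.1) = 5.088
  B: 0 + 2(142.1) = 284.2
  D: 0 + 1(108.1) = 108.1

5.09 kmol/h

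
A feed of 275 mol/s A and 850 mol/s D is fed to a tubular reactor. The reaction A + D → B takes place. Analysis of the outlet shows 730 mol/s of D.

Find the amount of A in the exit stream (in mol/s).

For D: n = n₀ − 1ξ → 730 = 850 − 1ξ, giving ξ = 120 mol/s.
Outlet amounts (n = n₀ + ν ξ):
  A: 275 − 1(120) = 155
  D: 850 − 1(120) = 730
  B: 0 + 1(120) = 120

155 mol/s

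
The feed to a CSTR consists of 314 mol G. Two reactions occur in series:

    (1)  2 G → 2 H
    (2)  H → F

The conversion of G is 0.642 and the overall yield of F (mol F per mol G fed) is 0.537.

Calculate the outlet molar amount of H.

33 mol

Conversion of G: G consumed = 2ξ₁ = 0.642 × 314 → ξ₁ = 100.8 mol.
Yield of F: 1ξ₂ / 314 = 0.537 → ξ₂ = 168.6 mol.
Outlet amounts (n = n₀ + Σ ν·ξ):
  G: 314 − 2(100.8) = 112.4
  H: 0 + 2(100.8) − 1(168.6) = 32.97
  F: 0 + 1(168.6) = 168.6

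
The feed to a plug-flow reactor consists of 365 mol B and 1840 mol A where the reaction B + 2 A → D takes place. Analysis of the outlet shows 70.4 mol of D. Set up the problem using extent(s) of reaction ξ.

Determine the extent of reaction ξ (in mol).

ξ = 70.4 mol

For D: n = n₀ + 1ξ → 70.4 = 0 + 1ξ, giving ξ = 70.4 mol.
Outlet amounts (n = n₀ + ν ξ):
  B: 365 − 1(70.4) = 294.6
  A: 1840 − 2(70.4) = 1699
  D: 0 + 1(70.4) = 70.4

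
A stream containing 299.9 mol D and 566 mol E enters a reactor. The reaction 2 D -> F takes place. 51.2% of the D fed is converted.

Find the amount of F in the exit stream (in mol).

76.8 mol

D reacted = 0.512 × 299.9 = 153.5 mol; ν_D = −2, so ξ = 153.5/2 = 76.77 mol.
Outlet amounts (n = n₀ + ν ξ):
  D: 299.9 − 2(76.77) = 146.4
  F: 0 + 1(76.77) = 76.77
  E: 566 (inert)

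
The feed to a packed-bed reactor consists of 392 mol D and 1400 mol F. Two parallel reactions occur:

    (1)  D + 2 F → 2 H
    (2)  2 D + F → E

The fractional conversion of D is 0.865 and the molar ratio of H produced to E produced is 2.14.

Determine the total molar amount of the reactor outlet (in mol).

Conversion of D: D consumed = 0.865 × 392 = 339.1 mol = 1ξ₁ + 2ξ₂.
Selectivity: 2ξ₁ / (1ξ₂) = 2.14 → ξ₁ = 1.07 ξ₂.
Substitute: (1·1.07 + 2) ξ₂ = 339.1 → ξ₂ = 110.4 mol, ξ₁ = 118.2 mol.
Outlet amounts (n = n₀ + Σ ν·ξ):
  D: 392 − 1(118.2) − 2(110.4) = 52.92
  F: 1400 − 2(118.2) − 1(110.4) = 1053
  H: 0 + 2(118.2) = 236.4
  E: 0 + 1(110.4) = 110.4
Total out = 52.92 + 1053 + 236.4 + 110.4 = 1453 mol.

1450 mol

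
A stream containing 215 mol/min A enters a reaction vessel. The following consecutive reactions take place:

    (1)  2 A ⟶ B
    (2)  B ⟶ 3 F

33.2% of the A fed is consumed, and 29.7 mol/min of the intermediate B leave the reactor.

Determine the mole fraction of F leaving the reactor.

0.0939

Conversion of A: A consumed = 2ξ₁ = 0.332 × 215 → ξ₁ = 35.69 mol/min.
B balance: n_B = 0 + 1ξ₁ − 1ξ₂ = 29.7 → ξ₂ = (1·35.69 − 29.7)/1 = 5.99 mol/min.
Outlet amounts (n = n₀ + Σ ν·ξ):
  A: 215 − 2(35.69) = 143.6
  B: 0 + 1(35.69) − 1(5.99) = 29.7
  F: 0 + 3(5.99) = 17.97
Total out = 191.3 mol/min; y_F = 17.97 / 191.3 = 0.09394.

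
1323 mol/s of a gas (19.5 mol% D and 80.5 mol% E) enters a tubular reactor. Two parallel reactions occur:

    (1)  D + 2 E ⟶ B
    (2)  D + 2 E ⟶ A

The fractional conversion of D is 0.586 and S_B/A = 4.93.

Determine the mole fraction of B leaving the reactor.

0.123

Conversion of D: D consumed = 0.586 × 258 = 151.2 mol/s = 1ξ₁ + 1ξ₂.
Selectivity: 1ξ₁ / (1ξ₂) = 4.93 → ξ₁ = 4.93 ξ₂.
Substitute: (1·4.93 + 1) ξ₂ = 151.2 → ξ₂ = 25.49 mol/s, ξ₁ = 125.7 mol/s.
Outlet amounts (n = n₀ + Σ ν·ξ):
  D: 258 − 1(125.7) − 1(25.49) = 106.8
  E: 1065 − 2(125.7) − 2(25.49) = 762.7
  B: 0 + 1(125.7) = 125.7
  A: 0 + 1(25.49) = 25.49
Total out = 1021 mol/s; y_B = 125.7 / 1021 = 0.1231.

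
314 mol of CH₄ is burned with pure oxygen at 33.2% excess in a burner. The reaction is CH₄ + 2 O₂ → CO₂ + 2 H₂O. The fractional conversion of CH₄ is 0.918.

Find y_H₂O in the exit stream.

Stoichiometric O₂ = 2 × 314 = 628 mol; O₂ fed = 628 × 1.332 = 836.5 mol.
Fuel reacted = 0.918 × 314 → ξ = 288.3 mol.
Outlet (n = n₀ + ν ξ):
  CH₄: 314 − 1(288.3) = 25.75
  O₂: 836.5 − 2(288.3) = 260
  CO₂: 0 + 1(288.3) = 288.3
  H₂O: 0 + 2(288.3) = 576.5
Total out = 1150 mol; y_H₂O = 576.5 / 1150 = 0.5011.

0.501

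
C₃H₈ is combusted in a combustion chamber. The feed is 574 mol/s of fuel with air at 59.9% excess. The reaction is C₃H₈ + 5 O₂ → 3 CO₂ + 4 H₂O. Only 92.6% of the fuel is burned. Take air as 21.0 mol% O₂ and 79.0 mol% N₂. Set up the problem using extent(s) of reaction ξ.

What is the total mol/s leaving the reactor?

Stoichiometric O₂ = 5 × 574 = 2870 mol/s; O₂ fed = 2870 × 1.599 = 4589 mol/s.
N₂ fed = 4589 × 79/21 = 17260 mol/s.
Fuel reacted = 0.926 × 574 → ξ = 531.5 mol/s.
Outlet (n = n₀ + ν ξ):
  C₃H₈: 574 − 1(531.5) = 42.48
  O₂: 4589 − 5(531.5) = 1932
  N₂: 17260 (inert)
  CO₂: 0 + 3(531.5) = 1595
  H₂O: 0 + 4(531.5) = 2126
Total out = 42.48 + 1932 + 17260 + 1595 + 2126 = 22960 mol/s.

23000 mol/s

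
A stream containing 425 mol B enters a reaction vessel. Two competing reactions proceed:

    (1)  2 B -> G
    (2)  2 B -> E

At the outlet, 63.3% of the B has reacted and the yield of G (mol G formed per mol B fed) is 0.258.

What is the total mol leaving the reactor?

290 mol

Yield of G: 1ξ₁ / 425 = 0.258 → ξ₁ = 109.7 mol.
Conversion of B: 2ξ₁ + 2ξ₂ = 0.633 × 425 = 269 → ξ₂ = 24.86 mol.
Outlet amounts (n = n₀ + Σ ν·ξ):
  B: 425 − 2(109.7) − 2(24.86) = 156
  G: 0 + 1(109.7) = 109.7
  E: 0 + 1(24.86) = 24.86
Total out = 156 + 109.7 + 24.86 = 290.5 mol.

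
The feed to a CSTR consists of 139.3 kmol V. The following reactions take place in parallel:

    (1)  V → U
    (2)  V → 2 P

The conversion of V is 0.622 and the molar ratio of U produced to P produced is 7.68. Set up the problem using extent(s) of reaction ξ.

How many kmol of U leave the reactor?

Conversion of V: V consumed = 0.622 × 139.3 = 86.64 kmol = 1ξ₁ + 1ξ₂.
Selectivity: 1ξ₁ / (2ξ₂) = 7.68 → ξ₁ = 15.36 ξ₂.
Substitute: (1·15.36 + 1) ξ₂ = 86.64 → ξ₂ = 5.296 kmol, ξ₁ = 81.35 kmol.
Outlet amounts (n = n₀ + Σ ν·ξ):
  V: 139.3 − 1(81.35) − 1(5.296) = 52.66
  U: 0 + 1(81.35) = 81.35
  P: 0 + 2(5.296) = 10.59

81.3 kmol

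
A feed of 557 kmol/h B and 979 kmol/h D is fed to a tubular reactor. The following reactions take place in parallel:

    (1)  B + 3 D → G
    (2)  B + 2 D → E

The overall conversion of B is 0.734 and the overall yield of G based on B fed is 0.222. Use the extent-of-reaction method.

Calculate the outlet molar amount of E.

Yield of G: 1ξ₁ / 557 = 0.222 → ξ₁ = 123.7 kmol/h.
Conversion of B: 1ξ₁ + 1ξ₂ = 0.734 × 557 = 408.8 → ξ₂ = 285.2 kmol/h.
Outlet amounts (n = n₀ + Σ ν·ξ):
  B: 557 − 1(123.7) − 1(285.2) = 148.2
  D: 979 − 3(123.7) − 2(285.2) = 37.67
  G: 0 + 1(123.7) = 123.7
  E: 0 + 1(285.2) = 285.2

285 kmol/h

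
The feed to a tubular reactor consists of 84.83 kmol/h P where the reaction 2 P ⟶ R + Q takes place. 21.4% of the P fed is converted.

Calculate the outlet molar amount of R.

P reacted = 0.214 × 84.83 = 18.15 kmol/h; ν_P = −2, so ξ = 18.15/2 = 9.077 kmol/h.
Outlet amounts (n = n₀ + ν ξ):
  P: 84.83 − 2(9.077) = 66.68
  R: 0 + 1(9.077) = 9.077
  Q: 0 + 1(9.077) = 9.077

9.08 kmol/h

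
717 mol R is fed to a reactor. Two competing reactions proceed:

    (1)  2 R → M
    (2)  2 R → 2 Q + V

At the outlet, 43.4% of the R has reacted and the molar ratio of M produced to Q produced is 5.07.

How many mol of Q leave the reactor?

Conversion of R: R consumed = 0.434 × 717 = 311.2 mol = 2ξ₁ + 2ξ₂.
Selectivity: 1ξ₁ / (2ξ₂) = 5.07 → ξ₁ = 10.14 ξ₂.
Substitute: (2·10.14 + 2) ξ₂ = 311.2 → ξ₂ = 13.97 mol, ξ₁ = 141.6 mol.
Outlet amounts (n = n₀ + Σ ν·ξ):
  R: 717 − 2(141.6) − 2(13.97) = 405.8
  M: 0 + 1(141.6) = 141.6
  Q: 0 + 2(13.97) = 27.93
  V: 0 + 1(13.97) = 13.97

27.9 mol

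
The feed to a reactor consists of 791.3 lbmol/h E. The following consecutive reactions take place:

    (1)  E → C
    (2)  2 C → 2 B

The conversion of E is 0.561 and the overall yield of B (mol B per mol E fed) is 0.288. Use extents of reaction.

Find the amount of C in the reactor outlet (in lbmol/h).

Conversion of E: E consumed = 1ξ₁ = 0.561 × 791.3 → ξ₁ = 443.9 lbmol/h.
Yield of B: 2ξ₂ / 791.3 = 0.288 → ξ₂ = 113.9 lbmol/h.
Outlet amounts (n = n₀ + Σ ν·ξ):
  E: 791.3 − 1(443.9) = 347.4
  C: 0 + 1(443.9) − 2(113.9) = 216
  B: 0 + 2(113.9) = 227.9

216 lbmol/h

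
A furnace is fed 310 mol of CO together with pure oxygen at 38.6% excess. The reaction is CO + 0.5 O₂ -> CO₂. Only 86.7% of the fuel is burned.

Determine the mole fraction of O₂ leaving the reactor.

Stoichiometric O₂ = 0.5 × 310 = 155 mol; O₂ fed = 155 × 1.386 = 214.8 mol.
Fuel reacted = 0.867 × 310 → ξ = 268.8 mol.
Outlet (n = n₀ + ν ξ):
  CO: 310 − 1(268.8) = 41.23
  O₂: 214.8 − 0.5(268.8) = 80.45
  CO₂: 0 + 1(268.8) = 268.8
Total out = 390.4 mol; y_O₂ = 80.45 / 390.4 = 0.206.

0.206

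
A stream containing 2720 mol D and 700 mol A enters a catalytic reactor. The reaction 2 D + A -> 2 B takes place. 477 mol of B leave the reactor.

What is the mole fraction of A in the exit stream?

0.145

For B: n = n₀ + 2ξ → 477 = 0 + 2ξ, giving ξ = 238.5 mol.
Outlet amounts (n = n₀ + ν ξ):
  D: 2720 − 2(238.5) = 2243
  A: 700 − 1(238.5) = 461.5
  B: 0 + 2(238.5) = 477
Total out = 3182 mol; y_A = 461.5 / 3182 = 0.1451.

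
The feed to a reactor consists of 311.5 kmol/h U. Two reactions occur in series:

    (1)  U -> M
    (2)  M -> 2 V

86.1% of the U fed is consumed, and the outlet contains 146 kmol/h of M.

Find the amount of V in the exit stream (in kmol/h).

Conversion of U: U consumed = 1ξ₁ = 0.861 × 311.5 → ξ₁ = 268.2 kmol/h.
M balance: n_M = 0 + 1ξ₁ − 1ξ₂ = 146 → ξ₂ = (1·268.2 − 146)/1 = 122.2 kmol/h.
Outlet amounts (n = n₀ + Σ ν·ξ):
  U: 311.5 − 1(268.2) = 43.3
  M: 0 + 1(268.2) − 1(122.2) = 146
  V: 0 + 2(122.2) = 244.4

244 kmol/h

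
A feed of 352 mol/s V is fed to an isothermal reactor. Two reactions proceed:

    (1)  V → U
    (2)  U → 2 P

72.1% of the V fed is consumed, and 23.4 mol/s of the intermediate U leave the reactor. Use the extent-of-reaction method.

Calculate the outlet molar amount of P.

461 mol/s

Conversion of V: V consumed = 1ξ₁ = 0.721 × 352 → ξ₁ = 253.8 mol/s.
U balance: n_U = 0 + 1ξ₁ − 1ξ₂ = 23.4 → ξ₂ = (1·253.8 − 23.4)/1 = 230.4 mol/s.
Outlet amounts (n = n₀ + Σ ν·ξ):
  V: 352 − 1(253.8) = 98.21
  U: 0 + 1(253.8) − 1(230.4) = 23.4
  P: 0 + 2(230.4) = 460.8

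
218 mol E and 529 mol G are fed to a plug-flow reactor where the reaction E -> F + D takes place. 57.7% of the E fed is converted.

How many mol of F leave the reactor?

126 mol

E reacted = 0.577 × 218 = 125.8 mol; ν_E = −1, so ξ = 125.8/1 = 125.8 mol.
Outlet amounts (n = n₀ + ν ξ):
  E: 218 − 1(125.8) = 92.21
  F: 0 + 1(125.8) = 125.8
  D: 0 + 1(125.8) = 125.8
  G: 529 (inert)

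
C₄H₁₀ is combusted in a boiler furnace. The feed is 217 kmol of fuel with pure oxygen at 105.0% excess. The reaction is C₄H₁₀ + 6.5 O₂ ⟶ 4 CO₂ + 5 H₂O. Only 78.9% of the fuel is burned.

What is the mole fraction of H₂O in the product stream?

Stoichiometric O₂ = 6.5 × 217 = 1410 kmol; O₂ fed = 1410 × 2.050 = 2892 kmol.
Fuel reacted = 0.789 × 217 → ξ = 171.2 kmol.
Outlet (n = n₀ + ν ξ):
  C₄H₁₀: 217 − 1(171.2) = 45.79
  O₂: 2892 − 6.5(171.2) = 1779
  CO₂: 0 + 4(171.2) = 684.9
  H₂O: 0 + 5(171.2) = 856.1
Total out = 3365 kmol; y_H₂O = 856.1 / 3365 = 0.2544.

0.254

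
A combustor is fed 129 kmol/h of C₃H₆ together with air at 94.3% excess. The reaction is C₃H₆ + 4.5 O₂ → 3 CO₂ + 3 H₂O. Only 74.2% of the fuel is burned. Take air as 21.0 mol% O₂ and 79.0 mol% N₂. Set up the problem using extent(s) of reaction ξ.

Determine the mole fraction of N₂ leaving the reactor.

Stoichiometric O₂ = 4.5 × 129 = 580.5 kmol/h; O₂ fed = 580.5 × 1.943 = 1128 kmol/h.
N₂ fed = 1128 × 79/21 = 4243 kmol/h.
Fuel reacted = 0.742 × 129 → ξ = 95.72 kmol/h.
Outlet (n = n₀ + ν ξ):
  C₃H₆: 129 − 1(95.72) = 33.28
  O₂: 1128 − 4.5(95.72) = 697.2
  N₂: 4243 (inert)
  CO₂: 0 + 3(95.72) = 287.2
  H₂O: 0 + 3(95.72) = 287.2
Total out = 5548 kmol/h; y_N₂ = 4243 / 5548 = 0.7648.

0.765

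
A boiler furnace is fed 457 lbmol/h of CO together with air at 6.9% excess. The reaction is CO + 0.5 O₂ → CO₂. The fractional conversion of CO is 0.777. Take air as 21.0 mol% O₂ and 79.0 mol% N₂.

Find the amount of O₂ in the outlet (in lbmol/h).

Stoichiometric O₂ = 0.5 × 457 = 228.5 lbmol/h; O₂ fed = 228.5 × 1.069 = 244.3 lbmol/h.
N₂ fed = 244.3 × 79/21 = 918.9 lbmol/h.
Fuel reacted = 0.777 × 457 → ξ = 355.1 lbmol/h.
Outlet (n = n₀ + ν ξ):
  CO: 457 − 1(355.1) = 101.9
  O₂: 244.3 − 0.5(355.1) = 66.72
  N₂: 918.9 (inert)
  CO₂: 0 + 1(355.1) = 355.1

66.7 lbmol/h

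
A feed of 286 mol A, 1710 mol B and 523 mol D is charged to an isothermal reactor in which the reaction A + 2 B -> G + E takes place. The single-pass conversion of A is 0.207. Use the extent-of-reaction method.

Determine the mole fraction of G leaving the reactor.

0.0241

A reacted = 0.207 × 286 = 59.2 mol; ν_A = −1, so ξ = 59.2/1 = 59.2 mol.
Outlet amounts (n = n₀ + ν ξ):
  A: 286 − 1(59.2) = 226.8
  B: 1710 − 2(59.2) = 1592
  G: 0 + 1(59.2) = 59.2
  E: 0 + 1(59.2) = 59.2
  D: 523 (inert)
Total out = 2460 mol; y_G = 59.2 / 2460 = 0.02407.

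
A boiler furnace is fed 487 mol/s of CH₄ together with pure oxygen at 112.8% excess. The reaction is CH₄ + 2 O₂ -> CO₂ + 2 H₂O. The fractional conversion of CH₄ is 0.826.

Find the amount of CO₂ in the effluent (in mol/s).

402 mol/s

Stoichiometric O₂ = 2 × 487 = 974 mol/s; O₂ fed = 974 × 2.128 = 2073 mol/s.
Fuel reacted = 0.826 × 487 → ξ = 402.3 mol/s.
Outlet (n = n₀ + ν ξ):
  CH₄: 487 − 1(402.3) = 84.74
  O₂: 2073 − 2(402.3) = 1268
  CO₂: 0 + 1(402.3) = 402.3
  H₂O: 0 + 2(402.3) = 804.5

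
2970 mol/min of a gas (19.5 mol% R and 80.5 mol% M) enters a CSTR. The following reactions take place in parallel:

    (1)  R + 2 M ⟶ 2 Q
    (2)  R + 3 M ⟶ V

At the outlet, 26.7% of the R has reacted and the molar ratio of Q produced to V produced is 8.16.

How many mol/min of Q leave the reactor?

Conversion of R: R consumed = 0.267 × 579.1 = 154.6 mol/min = 1ξ₁ + 1ξ₂.
Selectivity: 2ξ₁ / (1ξ₂) = 8.16 → ξ₁ = 4.08 ξ₂.
Substitute: (1·4.08 + 1) ξ₂ = 154.6 → ξ₂ = 30.44 mol/min, ξ₁ = 124.2 mol/min.
Outlet amounts (n = n₀ + Σ ν·ξ):
  R: 579.1 − 1(124.2) − 1(30.44) = 424.5
  M: 2391 − 2(124.2) − 3(30.44) = 2051
  Q: 0 + 2(124.2) = 248.4
  V: 0 + 1(30.44) = 30.44

248 mol/min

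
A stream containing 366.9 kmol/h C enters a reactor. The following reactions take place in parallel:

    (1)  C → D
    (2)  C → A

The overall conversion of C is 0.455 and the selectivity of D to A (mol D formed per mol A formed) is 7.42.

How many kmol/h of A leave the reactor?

19.8 kmol/h

Conversion of C: C consumed = 0.455 × 366.9 = 166.9 kmol/h = 1ξ₁ + 1ξ₂.
Selectivity: 1ξ₁ / (1ξ₂) = 7.42 → ξ₁ = 7.42 ξ₂.
Substitute: (1·7.42 + 1) ξ₂ = 166.9 → ξ₂ = 19.83 kmol/h, ξ₁ = 147.1 kmol/h.
Outlet amounts (n = n₀ + Σ ν·ξ):
  C: 366.9 − 1(147.1) − 1(19.83) = 200
  D: 0 + 1(147.1) = 147.1
  A: 0 + 1(19.83) = 19.83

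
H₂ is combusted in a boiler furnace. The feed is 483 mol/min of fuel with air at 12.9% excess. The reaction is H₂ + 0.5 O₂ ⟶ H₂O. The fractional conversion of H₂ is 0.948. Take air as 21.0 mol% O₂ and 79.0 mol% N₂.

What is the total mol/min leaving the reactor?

Stoichiometric O₂ = 0.5 × 483 = 241.5 mol/min; O₂ fed = 241.5 × 1.129 = 272.7 mol/min.
N₂ fed = 272.7 × 79/21 = 1026 mol/min.
Fuel reacted = 0.948 × 483 → ξ = 457.9 mol/min.
Outlet (n = n₀ + ν ξ):
  H₂: 483 − 1(457.9) = 25.12
  O₂: 272.7 − 0.5(457.9) = 43.71
  N₂: 1026 (inert)
  H₂O: 0 + 1(457.9) = 457.9
Total out = 25.12 + 43.71 + 1026 + 457.9 = 1552 mol/min.

1550 mol/min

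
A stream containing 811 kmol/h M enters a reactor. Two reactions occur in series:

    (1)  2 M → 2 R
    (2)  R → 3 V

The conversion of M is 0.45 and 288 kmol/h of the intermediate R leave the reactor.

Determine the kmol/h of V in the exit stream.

231 kmol/h

Conversion of M: M consumed = 2ξ₁ = 0.45 × 811 → ξ₁ = 182.5 kmol/h.
R balance: n_R = 0 + 2ξ₁ − 1ξ₂ = 288 → ξ₂ = (2·182.5 − 288)/1 = 76.95 kmol/h.
Outlet amounts (n = n₀ + Σ ν·ξ):
  M: 811 − 2(182.5) = 446.1
  R: 0 + 2(182.5) − 1(76.95) = 288
  V: 0 + 3(76.95) = 230.8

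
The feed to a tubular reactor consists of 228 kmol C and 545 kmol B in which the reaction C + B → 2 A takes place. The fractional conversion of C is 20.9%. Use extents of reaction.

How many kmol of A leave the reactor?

C reacted = 0.209 × 228 = 47.65 kmol; ν_C = −1, so ξ = 47.65/1 = 47.65 kmol.
Outlet amounts (n = n₀ + ν ξ):
  C: 228 − 1(47.65) = 180.3
  B: 545 − 1(47.65) = 497.3
  A: 0 + 2(47.65) = 95.3

95.3 kmol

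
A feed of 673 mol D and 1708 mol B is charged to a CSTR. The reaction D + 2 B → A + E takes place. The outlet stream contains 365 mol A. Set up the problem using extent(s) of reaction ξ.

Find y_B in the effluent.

0.485

For A: n = n₀ + 1ξ → 365 = 0 + 1ξ, giving ξ = 365 mol.
Outlet amounts (n = n₀ + ν ξ):
  D: 673 − 1(365) = 308
  B: 1708 − 2(365) = 978
  A: 0 + 1(365) = 365
  E: 0 + 1(365) = 365
Total out = 2016 mol; y_B = 978 / 2016 = 0.4851.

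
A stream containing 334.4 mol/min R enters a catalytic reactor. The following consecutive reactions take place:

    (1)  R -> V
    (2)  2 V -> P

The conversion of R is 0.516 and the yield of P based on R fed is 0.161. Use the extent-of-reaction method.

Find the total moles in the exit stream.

281 mol/min

Conversion of R: R consumed = 1ξ₁ = 0.516 × 334.4 → ξ₁ = 172.6 mol/min.
Yield of P: 1ξ₂ / 334.4 = 0.161 → ξ₂ = 53.84 mol/min.
Outlet amounts (n = n₀ + Σ ν·ξ):
  R: 334.4 − 1(172.6) = 161.8
  V: 0 + 1(172.6) − 2(53.84) = 64.87
  P: 0 + 1(53.84) = 53.84
Total out = 161.8 + 64.87 + 53.84 = 280.6 mol/min.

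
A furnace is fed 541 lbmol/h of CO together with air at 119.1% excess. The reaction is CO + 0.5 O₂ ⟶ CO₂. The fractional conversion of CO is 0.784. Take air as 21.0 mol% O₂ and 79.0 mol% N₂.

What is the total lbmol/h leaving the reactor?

Stoichiometric O₂ = 0.5 × 541 = 270.5 lbmol/h; O₂ fed = 270.5 × 2.191 = 592.7 lbmol/h.
N₂ fed = 592.7 × 79/21 = 2230 lbmol/h.
Fuel reacted = 0.784 × 541 → ξ = 424.1 lbmol/h.
Outlet (n = n₀ + ν ξ):
  CO: 541 − 1(424.1) = 116.9
  O₂: 592.7 − 0.5(424.1) = 380.6
  N₂: 2230 (inert)
  CO₂: 0 + 1(424.1) = 424.1
Total out = 116.9 + 380.6 + 2230 + 424.1 = 3151 lbmol/h.

3150 lbmol/h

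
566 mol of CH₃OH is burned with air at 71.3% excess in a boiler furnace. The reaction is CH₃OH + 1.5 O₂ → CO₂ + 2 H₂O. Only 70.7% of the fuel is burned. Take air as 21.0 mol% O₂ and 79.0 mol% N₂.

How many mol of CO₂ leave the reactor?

Stoichiometric O₂ = 1.5 × 566 = 849 mol; O₂ fed = 849 × 1.713 = 1454 mol.
N₂ fed = 1454 × 79/21 = 5471 mol.
Fuel reacted = 0.707 × 566 → ξ = 400.2 mol.
Outlet (n = n₀ + ν ξ):
  CH₃OH: 566 − 1(400.2) = 165.8
  O₂: 1454 − 1.5(400.2) = 854.1
  N₂: 5471 (inert)
  CO₂: 0 + 1(400.2) = 400.2
  H₂O: 0 + 2(400.2) = 800.3

400 mol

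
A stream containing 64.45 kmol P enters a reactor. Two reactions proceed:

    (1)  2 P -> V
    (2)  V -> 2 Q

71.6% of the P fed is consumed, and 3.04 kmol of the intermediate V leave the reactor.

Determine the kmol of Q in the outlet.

40.1 kmol

Conversion of P: P consumed = 2ξ₁ = 0.716 × 64.45 → ξ₁ = 23.07 kmol.
V balance: n_V = 0 + 1ξ₁ − 1ξ₂ = 3.04 → ξ₂ = (1·23.07 − 3.04)/1 = 20.03 kmol.
Outlet amounts (n = n₀ + Σ ν·ξ):
  P: 64.45 − 2(23.07) = 18.3
  V: 0 + 1(23.07) − 1(20.03) = 3.04
  Q: 0 + 2(20.03) = 40.07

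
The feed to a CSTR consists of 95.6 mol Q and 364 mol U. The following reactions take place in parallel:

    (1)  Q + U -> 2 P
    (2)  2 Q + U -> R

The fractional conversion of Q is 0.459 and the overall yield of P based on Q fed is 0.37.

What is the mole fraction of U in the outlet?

Yield of P: 2ξ₁ / 95.6 = 0.37 → ξ₁ = 17.69 mol.
Conversion of Q: 1ξ₁ + 2ξ₂ = 0.459 × 95.6 = 43.88 → ξ₂ = 13.1 mol.
Outlet amounts (n = n₀ + Σ ν·ξ):
  Q: 95.6 − 1(17.69) − 2(13.1) = 51.72
  U: 364 − 1(17.69) − 1(13.1) = 333.2
  P: 0 + 2(17.69) = 35.37
  R: 0 + 1(13.1) = 13.1
Total out = 433.4 mol; y_U = 333.2 / 433.4 = 0.7688.

0.769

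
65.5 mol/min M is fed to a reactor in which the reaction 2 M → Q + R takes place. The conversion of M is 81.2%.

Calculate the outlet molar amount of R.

M reacted = 0.812 × 65.5 = 53.19 mol/min; ν_M = −2, so ξ = 53.19/2 = 26.59 mol/min.
Outlet amounts (n = n₀ + ν ξ):
  M: 65.5 − 2(26.59) = 12.31
  Q: 0 + 1(26.59) = 26.59
  R: 0 + 1(26.59) = 26.59

26.6 mol/min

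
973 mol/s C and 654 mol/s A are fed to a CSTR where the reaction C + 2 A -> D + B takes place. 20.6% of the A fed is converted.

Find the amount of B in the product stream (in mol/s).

67.4 mol/s

A reacted = 0.206 × 654 = 134.7 mol/s; ν_A = −2, so ξ = 134.7/2 = 67.36 mol/s.
Outlet amounts (n = n₀ + ν ξ):
  C: 973 − 1(67.36) = 905.6
  A: 654 − 2(67.36) = 519.3
  D: 0 + 1(67.36) = 67.36
  B: 0 + 1(67.36) = 67.36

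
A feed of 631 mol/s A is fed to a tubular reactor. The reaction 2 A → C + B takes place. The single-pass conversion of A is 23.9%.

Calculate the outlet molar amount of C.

75.4 mol/s

A reacted = 0.239 × 631 = 150.8 mol/s; ν_A = −2, so ξ = 150.8/2 = 75.4 mol/s.
Outlet amounts (n = n₀ + ν ξ):
  A: 631 − 2(75.4) = 480.2
  C: 0 + 1(75.4) = 75.4
  B: 0 + 1(75.4) = 75.4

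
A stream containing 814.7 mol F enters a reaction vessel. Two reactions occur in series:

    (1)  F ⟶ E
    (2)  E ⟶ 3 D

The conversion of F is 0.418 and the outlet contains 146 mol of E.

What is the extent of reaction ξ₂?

ξ₂ = 195 mol

Conversion of F: F consumed = 1ξ₁ = 0.418 × 814.7 → ξ₁ = 340.5 mol.
E balance: n_E = 0 + 1ξ₁ − 1ξ₂ = 146 → ξ₂ = (1·340.5 − 146)/1 = 194.5 mol.
Outlet amounts (n = n₀ + Σ ν·ξ):
  F: 814.7 − 1(340.5) = 474.2
  E: 0 + 1(340.5) − 1(194.5) = 146
  D: 0 + 3(194.5) = 583.6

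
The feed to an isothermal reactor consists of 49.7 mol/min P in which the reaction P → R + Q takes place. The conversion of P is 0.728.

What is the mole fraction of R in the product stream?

P reacted = 0.728 × 49.7 = 36.18 mol/min; ν_P = −1, so ξ = 36.18/1 = 36.18 mol/min.
Outlet amounts (n = n₀ + ν ξ):
  P: 49.7 − 1(36.18) = 13.52
  R: 0 + 1(36.18) = 36.18
  Q: 0 + 1(36.18) = 36.18
Total out = 85.88 mol/min; y_R = 36.18 / 85.88 = 0.4213.

0.421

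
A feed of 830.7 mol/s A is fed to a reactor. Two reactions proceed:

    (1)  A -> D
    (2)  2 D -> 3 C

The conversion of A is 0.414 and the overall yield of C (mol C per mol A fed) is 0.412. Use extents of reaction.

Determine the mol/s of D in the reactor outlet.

116 mol/s

Conversion of A: A consumed = 1ξ₁ = 0.414 × 830.7 → ξ₁ = 343.9 mol/s.
Yield of C: 3ξ₂ / 830.7 = 0.412 → ξ₂ = 114.1 mol/s.
Outlet amounts (n = n₀ + Σ ν·ξ):
  A: 830.7 − 1(343.9) = 486.8
  D: 0 + 1(343.9) − 2(114.1) = 115.7
  C: 0 + 3(114.1) = 342.2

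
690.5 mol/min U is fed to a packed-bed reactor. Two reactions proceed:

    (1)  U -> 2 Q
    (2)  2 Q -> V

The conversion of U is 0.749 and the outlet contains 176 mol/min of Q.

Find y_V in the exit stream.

0.551

Conversion of U: U consumed = 1ξ₁ = 0.749 × 690.5 → ξ₁ = 517.2 mol/min.
Q balance: n_Q = 0 + 2ξ₁ − 2ξ₂ = 176 → ξ₂ = (2·517.2 − 176)/2 = 429.2 mol/min.
Outlet amounts (n = n₀ + Σ ν·ξ):
  U: 690.5 − 1(517.2) = 173.3
  Q: 0 + 2(517.2) − 2(429.2) = 176
  V: 0 + 1(429.2) = 429.2
Total out = 778.5 mol/min; y_V = 429.2 / 778.5 = 0.5513.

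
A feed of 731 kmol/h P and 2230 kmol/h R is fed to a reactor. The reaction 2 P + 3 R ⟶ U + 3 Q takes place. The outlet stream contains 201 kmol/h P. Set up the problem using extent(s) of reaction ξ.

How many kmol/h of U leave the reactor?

265 kmol/h

For P: n = n₀ − 2ξ → 201 = 731 − 2ξ, giving ξ = 265 kmol/h.
Outlet amounts (n = n₀ + ν ξ):
  P: 731 − 2(265) = 201
  R: 2230 − 3(265) = 1435
  U: 0 + 1(265) = 265
  Q: 0 + 3(265) = 795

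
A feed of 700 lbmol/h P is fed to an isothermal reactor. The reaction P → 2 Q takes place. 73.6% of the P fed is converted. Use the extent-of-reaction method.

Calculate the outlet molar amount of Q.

1030 lbmol/h

P reacted = 0.736 × 700 = 515.2 lbmol/h; ν_P = −1, so ξ = 515.2/1 = 515.2 lbmol/h.
Outlet amounts (n = n₀ + ν ξ):
  P: 700 − 1(515.2) = 184.8
  Q: 0 + 2(515.2) = 1030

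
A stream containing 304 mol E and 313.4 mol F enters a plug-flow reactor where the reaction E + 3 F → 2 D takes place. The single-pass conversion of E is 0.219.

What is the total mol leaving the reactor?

E reacted = 0.219 × 304 = 66.58 mol; ν_E = −1, so ξ = 66.58/1 = 66.58 mol.
Outlet amounts (n = n₀ + ν ξ):
  E: 304 − 1(66.58) = 237.4
  F: 313.4 − 3(66.58) = 113.7
  D: 0 + 2(66.58) = 133.2
Total out = 237.4 + 113.7 + 133.2 = 484.2 mol.

484 mol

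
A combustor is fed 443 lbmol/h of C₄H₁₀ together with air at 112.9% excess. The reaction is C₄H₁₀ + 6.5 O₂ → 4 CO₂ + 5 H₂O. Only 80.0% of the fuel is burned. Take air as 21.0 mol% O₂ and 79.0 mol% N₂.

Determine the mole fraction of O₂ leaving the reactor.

0.127

Stoichiometric O₂ = 6.5 × 443 = 2880 lbmol/h; O₂ fed = 2880 × 2.129 = 6130 lbmol/h.
N₂ fed = 6130 × 79/21 = 23060 lbmol/h.
Fuel reacted = 0.8 × 443 → ξ = 354.4 lbmol/h.
Outlet (n = n₀ + ν ξ):
  C₄H₁₀: 443 − 1(354.4) = 88.6
  O₂: 6130 − 6.5(354.4) = 3827
  N₂: 23060 (inert)
  CO₂: 0 + 4(354.4) = 1418
  H₂O: 0 + 5(354.4) = 1772
Total out = 30170 lbmol/h; y_O₂ = 3827 / 30170 = 0.1269.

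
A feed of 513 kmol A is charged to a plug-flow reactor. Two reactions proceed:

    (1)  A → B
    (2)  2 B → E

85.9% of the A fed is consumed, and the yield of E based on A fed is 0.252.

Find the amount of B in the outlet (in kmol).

182 kmol

Conversion of A: A consumed = 1ξ₁ = 0.859 × 513 → ξ₁ = 440.7 kmol.
Yield of E: 1ξ₂ / 513 = 0.252 → ξ₂ = 129.3 kmol.
Outlet amounts (n = n₀ + Σ ν·ξ):
  A: 513 − 1(440.7) = 72.33
  B: 0 + 1(440.7) − 2(129.3) = 182.1
  E: 0 + 1(129.3) = 129.3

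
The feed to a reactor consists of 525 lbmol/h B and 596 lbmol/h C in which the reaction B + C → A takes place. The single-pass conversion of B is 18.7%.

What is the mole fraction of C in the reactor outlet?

0.487

B reacted = 0.187 × 525 = 98.17 lbmol/h; ν_B = −1, so ξ = 98.17/1 = 98.17 lbmol/h.
Outlet amounts (n = n₀ + ν ξ):
  B: 525 − 1(98.17) = 426.8
  C: 596 − 1(98.17) = 497.8
  A: 0 + 1(98.17) = 98.17
Total out = 1023 lbmol/h; y_C = 497.8 / 1023 = 0.4867.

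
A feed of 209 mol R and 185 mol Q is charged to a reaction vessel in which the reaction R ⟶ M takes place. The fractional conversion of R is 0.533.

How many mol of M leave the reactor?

R reacted = 0.533 × 209 = 111.4 mol; ν_R = −1, so ξ = 111.4/1 = 111.4 mol.
Outlet amounts (n = n₀ + ν ξ):
  R: 209 − 1(111.4) = 97.6
  M: 0 + 1(111.4) = 111.4
  Q: 185 (inert)

111 mol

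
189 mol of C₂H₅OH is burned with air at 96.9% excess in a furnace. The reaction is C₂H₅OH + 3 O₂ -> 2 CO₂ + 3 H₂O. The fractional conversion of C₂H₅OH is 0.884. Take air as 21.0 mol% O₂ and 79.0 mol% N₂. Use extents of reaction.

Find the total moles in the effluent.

Stoichiometric O₂ = 3 × 189 = 567 mol; O₂ fed = 567 × 1.969 = 1116 mol.
N₂ fed = 1116 × 79/21 = 4200 mol.
Fuel reacted = 0.884 × 189 → ξ = 167.1 mol.
Outlet (n = n₀ + ν ξ):
  C₂H₅OH: 189 − 1(167.1) = 21.92
  O₂: 1116 − 3(167.1) = 615.2
  N₂: 4200 (inert)
  CO₂: 0 + 2(167.1) = 334.2
  H₂O: 0 + 3(167.1) = 501.2
Total out = 21.92 + 615.2 + 4200 + 334.2 + 501.2 = 5672 mol.

5670 mol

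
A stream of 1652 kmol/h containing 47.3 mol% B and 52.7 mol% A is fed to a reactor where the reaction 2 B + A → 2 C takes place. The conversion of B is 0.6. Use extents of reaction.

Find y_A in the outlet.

B reacted = 0.6 × 781.4 = 468.8 kmol/h; ν_B = −2, so ξ = 468.8/2 = 234.4 kmol/h.
Outlet amounts (n = n₀ + ν ξ):
  B: 781.4 − 2(234.4) = 312.6
  A: 870.6 − 1(234.4) = 636.2
  C: 0 + 2(234.4) = 468.8
Total out = 1418 kmol/h; y_A = 636.2 / 1418 = 0.4488.

0.449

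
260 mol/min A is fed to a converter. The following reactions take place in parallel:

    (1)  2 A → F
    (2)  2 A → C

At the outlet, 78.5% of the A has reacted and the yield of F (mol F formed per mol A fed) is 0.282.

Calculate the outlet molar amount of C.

28.7 mol/min

Yield of F: 1ξ₁ / 260 = 0.282 → ξ₁ = 73.32 mol/min.
Conversion of A: 2ξ₁ + 2ξ₂ = 0.785 × 260 = 204.1 → ξ₂ = 28.73 mol/min.
Outlet amounts (n = n₀ + Σ ν·ξ):
  A: 260 − 2(73.32) − 2(28.73) = 55.9
  F: 0 + 1(73.32) = 73.32
  C: 0 + 1(28.73) = 28.73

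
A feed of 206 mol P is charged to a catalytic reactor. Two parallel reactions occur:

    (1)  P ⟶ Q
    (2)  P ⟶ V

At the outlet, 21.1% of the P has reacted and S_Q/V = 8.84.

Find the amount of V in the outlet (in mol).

4.42 mol

Conversion of P: P consumed = 0.211 × 206 = 43.47 mol = 1ξ₁ + 1ξ₂.
Selectivity: 1ξ₁ / (1ξ₂) = 8.84 → ξ₁ = 8.84 ξ₂.
Substitute: (1·8.84 + 1) ξ₂ = 43.47 → ξ₂ = 4.417 mol, ξ₁ = 39.05 mol.
Outlet amounts (n = n₀ + Σ ν·ξ):
  P: 206 − 1(39.05) − 1(4.417) = 162.5
  Q: 0 + 1(39.05) = 39.05
  V: 0 + 1(4.417) = 4.417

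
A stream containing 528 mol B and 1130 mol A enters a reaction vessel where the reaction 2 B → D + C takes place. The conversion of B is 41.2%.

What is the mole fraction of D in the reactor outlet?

0.0656

B reacted = 0.412 × 528 = 217.5 mol; ν_B = −2, so ξ = 217.5/2 = 108.8 mol.
Outlet amounts (n = n₀ + ν ξ):
  B: 528 − 2(108.8) = 310.5
  D: 0 + 1(108.8) = 108.8
  C: 0 + 1(108.8) = 108.8
  A: 1130 (inert)
Total out = 1658 mol; y_D = 108.8 / 1658 = 0.0656.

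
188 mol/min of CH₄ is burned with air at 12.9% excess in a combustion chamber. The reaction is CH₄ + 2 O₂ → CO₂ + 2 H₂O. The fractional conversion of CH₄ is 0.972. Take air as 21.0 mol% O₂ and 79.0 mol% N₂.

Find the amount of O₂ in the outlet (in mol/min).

Stoichiometric O₂ = 2 × 188 = 376 mol/min; O₂ fed = 376 × 1.129 = 424.5 mol/min.
N₂ fed = 424.5 × 79/21 = 1597 mol/min.
Fuel reacted = 0.972 × 188 → ξ = 182.7 mol/min.
Outlet (n = n₀ + ν ξ):
  CH₄: 188 − 1(182.7) = 5.264
  O₂: 424.5 − 2(182.7) = 59.03
  N₂: 1597 (inert)
  CO₂: 0 + 1(182.7) = 182.7
  H₂O: 0 + 2(182.7) = 365.5

59 mol/min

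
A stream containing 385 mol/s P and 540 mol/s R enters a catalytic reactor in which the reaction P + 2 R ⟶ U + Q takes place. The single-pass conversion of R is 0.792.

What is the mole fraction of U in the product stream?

0.301

R reacted = 0.792 × 540 = 427.7 mol/s; ν_R = −2, so ξ = 427.7/2 = 213.8 mol/s.
Outlet amounts (n = n₀ + ν ξ):
  P: 385 − 1(213.8) = 171.2
  R: 540 − 2(213.8) = 112.3
  U: 0 + 1(213.8) = 213.8
  Q: 0 + 1(213.8) = 213.8
Total out = 711.2 mol/s; y_U = 213.8 / 711.2 = 0.3007.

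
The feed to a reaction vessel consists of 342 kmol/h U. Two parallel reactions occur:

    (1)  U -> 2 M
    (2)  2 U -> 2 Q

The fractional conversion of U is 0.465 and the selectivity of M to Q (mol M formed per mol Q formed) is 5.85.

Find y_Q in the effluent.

Conversion of U: U consumed = 0.465 × 342 = 159 kmol/h = 1ξ₁ + 2ξ₂.
Selectivity: 2ξ₁ / (2ξ₂) = 5.85 → ξ₁ = 5.85 ξ₂.
Substitute: (1·5.85 + 2) ξ₂ = 159 → ξ₂ = 20.26 kmol/h, ξ₁ = 118.5 kmol/h.
Outlet amounts (n = n₀ + Σ ν·ξ):
  U: 342 − 1(118.5) − 2(20.26) = 183
  M: 0 + 2(118.5) = 237
  Q: 0 + 2(20.26) = 40.52
Total out = 460.5 kmol/h; y_Q = 40.52 / 460.5 = 0.08798.

0.088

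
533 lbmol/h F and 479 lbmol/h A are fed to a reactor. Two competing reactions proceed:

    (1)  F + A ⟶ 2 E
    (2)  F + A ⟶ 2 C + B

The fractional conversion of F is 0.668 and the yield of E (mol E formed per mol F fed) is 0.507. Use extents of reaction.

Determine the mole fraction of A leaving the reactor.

Yield of E: 2ξ₁ / 533 = 0.507 → ξ₁ = 135.1 lbmol/h.
Conversion of F: 1ξ₁ + 1ξ₂ = 0.668 × 533 = 356 → ξ₂ = 220.9 lbmol/h.
Outlet amounts (n = n₀ + Σ ν·ξ):
  F: 533 − 1(135.1) − 1(220.9) = 177
  A: 479 − 1(135.1) − 1(220.9) = 123
  E: 0 + 2(135.1) = 270.2
  C: 0 + 2(220.9) = 441.9
  B: 0 + 1(220.9) = 220.9
Total out = 1233 lbmol/h; y_A = 123 / 1233 = 0.09973.

0.0997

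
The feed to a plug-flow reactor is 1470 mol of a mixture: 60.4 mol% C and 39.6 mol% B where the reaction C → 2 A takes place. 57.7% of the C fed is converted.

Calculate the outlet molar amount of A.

C reacted = 0.577 × 887.9 = 512.3 mol; ν_C = −1, so ξ = 512.3/1 = 512.3 mol.
Outlet amounts (n = n₀ + ν ξ):
  C: 887.9 − 1(512.3) = 375.6
  A: 0 + 2(512.3) = 1025
  B: 582.1 (inert)

1020 mol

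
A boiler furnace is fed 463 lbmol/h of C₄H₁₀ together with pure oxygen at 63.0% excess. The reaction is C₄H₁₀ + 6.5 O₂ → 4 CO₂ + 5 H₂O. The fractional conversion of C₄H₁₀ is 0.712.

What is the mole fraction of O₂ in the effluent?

0.471

Stoichiometric O₂ = 6.5 × 463 = 3010 lbmol/h; O₂ fed = 3010 × 1.630 = 4905 lbmol/h.
Fuel reacted = 0.712 × 463 → ξ = 329.7 lbmol/h.
Outlet (n = n₀ + ν ξ):
  C₄H₁₀: 463 − 1(329.7) = 133.3
  O₂: 4905 − 6.5(329.7) = 2763
  CO₂: 0 + 4(329.7) = 1319
  H₂O: 0 + 5(329.7) = 1648
Total out = 5863 lbmol/h; y_O₂ = 2763 / 5863 = 0.4712.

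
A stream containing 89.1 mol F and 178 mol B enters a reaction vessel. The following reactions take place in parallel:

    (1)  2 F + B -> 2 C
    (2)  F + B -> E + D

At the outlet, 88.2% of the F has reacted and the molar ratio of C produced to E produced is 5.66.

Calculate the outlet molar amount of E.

11.8 mol

Conversion of F: F consumed = 0.882 × 89.1 = 78.59 mol = 2ξ₁ + 1ξ₂.
Selectivity: 2ξ₁ / (1ξ₂) = 5.66 → ξ₁ = 2.83 ξ₂.
Substitute: (2·2.83 + 1) ξ₂ = 78.59 → ξ₂ = 11.8 mol, ξ₁ = 33.39 mol.
Outlet amounts (n = n₀ + Σ ν·ξ):
  F: 89.1 − 2(33.39) − 1(11.8) = 10.51
  B: 178 − 1(33.39) − 1(11.8) = 132.8
  C: 0 + 2(33.39) = 66.79
  E: 0 + 1(11.8) = 11.8
  D: 0 + 1(11.8) = 11.8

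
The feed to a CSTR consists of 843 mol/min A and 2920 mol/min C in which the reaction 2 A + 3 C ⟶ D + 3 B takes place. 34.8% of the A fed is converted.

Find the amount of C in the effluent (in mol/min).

A reacted = 0.348 × 843 = 293.4 mol/min; ν_A = −2, so ξ = 293.4/2 = 146.7 mol/min.
Outlet amounts (n = n₀ + ν ξ):
  A: 843 − 2(146.7) = 549.6
  C: 2920 − 3(146.7) = 2480
  D: 0 + 1(146.7) = 146.7
  B: 0 + 3(146.7) = 440

2480 mol/min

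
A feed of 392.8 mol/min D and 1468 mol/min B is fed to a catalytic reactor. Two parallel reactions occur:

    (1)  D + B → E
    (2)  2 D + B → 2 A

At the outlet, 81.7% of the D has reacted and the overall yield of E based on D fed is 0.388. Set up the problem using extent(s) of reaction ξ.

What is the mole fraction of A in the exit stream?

Yield of E: 1ξ₁ / 392.8 = 0.388 → ξ₁ = 152.4 mol/min.
Conversion of D: 1ξ₁ + 2ξ₂ = 0.817 × 392.8 = 320.9 → ξ₂ = 84.26 mol/min.
Outlet amounts (n = n₀ + Σ ν·ξ):
  D: 392.8 − 1(152.4) − 2(84.26) = 71.88
  B: 1468 − 1(152.4) − 1(84.26) = 1231
  E: 0 + 1(152.4) = 152.4
  A: 0 + 2(84.26) = 168.5
Total out = 1624 mol/min; y_A = 168.5 / 1624 = 0.1038.

0.104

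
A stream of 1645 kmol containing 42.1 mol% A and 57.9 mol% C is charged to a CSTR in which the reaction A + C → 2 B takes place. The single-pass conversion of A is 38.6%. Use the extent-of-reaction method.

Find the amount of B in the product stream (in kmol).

535 kmol

A reacted = 0.386 × 692.5 = 267.3 kmol; ν_A = −1, so ξ = 267.3/1 = 267.3 kmol.
Outlet amounts (n = n₀ + ν ξ):
  A: 692.5 − 1(267.3) = 425.2
  C: 952.5 − 1(267.3) = 685.1
  B: 0 + 2(267.3) = 534.6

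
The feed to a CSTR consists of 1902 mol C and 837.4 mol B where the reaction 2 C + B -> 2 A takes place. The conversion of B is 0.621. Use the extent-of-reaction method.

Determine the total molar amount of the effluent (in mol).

2220 mol

B reacted = 0.621 × 837.4 = 520 mol; ν_B = −1, so ξ = 520/1 = 520 mol.
Outlet amounts (n = n₀ + ν ξ):
  C: 1902 − 2(520) = 861.9
  B: 837.4 − 1(520) = 317.4
  A: 0 + 2(520) = 1040
Total out = 861.9 + 317.4 + 1040 = 2219 mol.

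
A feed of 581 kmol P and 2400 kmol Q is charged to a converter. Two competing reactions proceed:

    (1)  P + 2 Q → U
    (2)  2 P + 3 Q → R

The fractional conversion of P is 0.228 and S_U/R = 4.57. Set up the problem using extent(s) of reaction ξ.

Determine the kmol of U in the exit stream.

92.1 kmol

Conversion of P: P consumed = 0.228 × 581 = 132.5 kmol = 1ξ₁ + 2ξ₂.
Selectivity: 1ξ₁ / (1ξ₂) = 4.57 → ξ₁ = 4.57 ξ₂.
Substitute: (1·4.57 + 2) ξ₂ = 132.5 → ξ₂ = 20.16 kmol, ξ₁ = 92.14 kmol.
Outlet amounts (n = n₀ + Σ ν·ξ):
  P: 581 − 1(92.14) − 2(20.16) = 448.5
  Q: 2400 − 2(92.14) − 3(20.16) = 2155
  U: 0 + 1(92.14) = 92.14
  R: 0 + 1(20.16) = 20.16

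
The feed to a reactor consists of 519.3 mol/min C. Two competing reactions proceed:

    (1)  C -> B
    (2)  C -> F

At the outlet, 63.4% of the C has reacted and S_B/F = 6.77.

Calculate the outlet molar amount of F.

Conversion of C: C consumed = 0.634 × 519.3 = 329.2 mol/min = 1ξ₁ + 1ξ₂.
Selectivity: 1ξ₁ / (1ξ₂) = 6.77 → ξ₁ = 6.77 ξ₂.
Substitute: (1·6.77 + 1) ξ₂ = 329.2 → ξ₂ = 42.37 mol/min, ξ₁ = 286.9 mol/min.
Outlet amounts (n = n₀ + Σ ν·ξ):
  C: 519.3 − 1(286.9) − 1(42.37) = 190.1
  B: 0 + 1(286.9) = 286.9
  F: 0 + 1(42.37) = 42.37

42.4 mol/min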